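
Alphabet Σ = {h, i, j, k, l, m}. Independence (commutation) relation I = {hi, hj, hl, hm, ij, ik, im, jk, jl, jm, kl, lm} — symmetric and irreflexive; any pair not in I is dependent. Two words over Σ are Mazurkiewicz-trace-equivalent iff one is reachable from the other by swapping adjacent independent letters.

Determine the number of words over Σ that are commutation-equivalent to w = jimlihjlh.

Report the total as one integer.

drop 0:j onto floor
drop 1:i onto floor
drop 2:m onto floor
drop 3:l onto {1:i}
drop 4:i onto {3:l}
drop 5:h onto floor
drop 6:j onto {0:j}
drop 7:l onto {4:i}
drop 8:h onto {5:h}
ground layer = {0:j, 1:i, 2:m, 5:h}
drop-orders for the pieces not yet dropped (sum over which currently-grounded one goes next):
  1 to go: {2} 1  {6} 1  {7} 1  {8} 1
  2 to go: {0,6} 1  {2,6} 2  {2,7} 2  {2,8} 2  {4,7} 1  {5,8} 1  {6,7} 2  {6,8} 2  {7,8} 2
  3 to go: {0,2,6} 3  {0,6,7} 3  {0,6,8} 3  {2,4,7} 3  {2,5,8} 3  {2,6,7} 6  {2,6,8} 6  {2,7,8} 6  {3,4,7} 1  {4,6,7} 3  {4,7,8} 3  {5,6,8} 3  {5,7,8} 3  {6,7,8} 6
  4 to go: {0,2,6,7} 12  {0,2,6,8} 12  {0,4,6,7} 6  {0,5,6,8} 6  {0,6,7,8} 12  {1,3,4,7} 1  {2,3,4,7} 4  {2,4,6,7} 12  {2,4,7,8} 12  {2,5,6,8} 12  {2,5,7,8} 12  {2,6,7,8} 24  {3,4,6,7} 4  {3,4,7,8} 4  {4,5,7,8} 6  {4,6,7,8} 12  {5,6,7,8} 12
  5 to go: {0,2,4,6,7} 30  {0,2,5,6,8} 30  {0,2,6,7,8} 60  {0,3,4,6,7} 10  {0,4,6,7,8} 30  {0,5,6,7,8} 30  {1,2,3,4,7} 5  {1,3,4,6,7} 5  {1,3,4,7,8} 5  {2,3,4,6,7} 20  {2,3,4,7,8} 20  {2,4,5,7,8} 30  {2,4,6,7,8} 60  {2,5,6,7,8} 60  {3,4,5,7,8} 10  {3,4,6,7,8} 20  {4,5,6,7,8} 30
  6 to go: {0,1,3,4,6,7} 15  {0,2,3,4,6,7} 60  {0,2,4,6,7,8} 180  {0,2,5,6,7,8} 180  {0,3,4,6,7,8} 60  {0,4,5,6,7,8} 90  {1,2,3,4,6,7} 30  {1,2,3,4,7,8} 30  {1,3,4,5,7,8} 15  {1,3,4,6,7,8} 30  {2,3,4,5,7,8} 60  {2,3,4,6,7,8} 120  {2,4,5,6,7,8} 180  {3,4,5,6,7,8} 60
  7 to go: {0,1,2,3,4,6,7} 105  {0,1,3,4,6,7,8} 105  {0,2,3,4,6,7,8} 420  {0,2,4,5,6,7,8} 630  {0,3,4,5,6,7,8} 210  {1,2,3,4,5,7,8} 105  {1,2,3,4,6,7,8} 210  {1,3,4,5,6,7,8} 105  {2,3,4,5,6,7,8} 420
  if 0:j drops first: 840 orders
  if 1:i drops first: 1680 orders
  if 2:m drops first: 420 orders
  if 5:h drops first: 840 orders
heap linearizations: 3780

3780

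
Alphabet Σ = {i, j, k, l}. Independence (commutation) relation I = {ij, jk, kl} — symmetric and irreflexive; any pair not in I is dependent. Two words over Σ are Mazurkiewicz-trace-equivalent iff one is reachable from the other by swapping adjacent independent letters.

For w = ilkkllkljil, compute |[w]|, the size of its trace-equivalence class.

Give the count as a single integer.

91

0(i) covers ∅
1(l) covers 0:i
2(k) covers 0:i
3(k) covers 2:k
4(l) covers 1:l
5(l) covers 4:l
6(k) covers 3:k
7(l) covers 5:l
8(j) covers 7:l
9(i) covers 6:k, 7:l
10(l) covers 8:j, 9:i
floor of heap: 0:i
completions by unplaced set U, small U first (add the entries for U minus each lowest piece of U):
  |U|=1: {10}:1
  |U|=2: {8,10}:1  {9,10}:1
  |U|=3: {6,9,10}:1  {8,9,10}:2
  |U|=4: {3,6,9,10}:1  {6,8,9,10}:3  {7,8,9,10}:2
  |U|=5: {2,3,6,9,10}:1  {3,6,8,9,10}:4  {5,7,8,9,10}:2  {6,7,8,9,10}:5
  |U|=6: {2,3,6,8,9,10}:5  {3,6,7,8,9,10}:9  {4,5,7,8,9,10}:2  {5,6,7,8,9,10}:7
  |U|=7: {1,4,5,7,8,9,10}:2  {2,3,6,7,8,9,10}:14  {3,5,6,7,8,9,10}:16  {4,5,6,7,8,9,10}:9
  |U|=8: {1,4,5,6,7,8,9,10}:11  {2,3,5,6,7,8,9,10}:30  {3,4,5,6,7,8,9,10}:25
  |U|=9: {1,3,4,5,6,7,8,9,10}:36  {2,3,4,5,6,7,8,9,10}:55
  start at 0(i): 91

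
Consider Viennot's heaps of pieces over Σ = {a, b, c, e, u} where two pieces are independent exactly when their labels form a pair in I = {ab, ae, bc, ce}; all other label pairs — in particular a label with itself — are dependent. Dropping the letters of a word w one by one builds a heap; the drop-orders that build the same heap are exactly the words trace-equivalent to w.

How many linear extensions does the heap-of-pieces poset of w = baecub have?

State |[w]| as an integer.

#0=b has no predecessor
#1=a has no predecessor
#2=e depends on [0:b]
#3=c depends on [1:a]
#4=u depends on [2:e, 3:c]
#5=b depends on [4:u]
sources: [0:b, 1:a]
N(rest) = Σ N(rest − s) over sources s of rest; N(one piece) = 1:
  size 1 → [5]=1
  size 2 → [4,5]=1
  size 3 → [2,4,5]=1  [3,4,5]=1
  size 4 → [0,2,4,5]=1  [1,3,4,5]=1  [2,3,4,5]=2
  first=0(b) contributes 3
  first=1(a) contributes 3
|[w]| = 6

6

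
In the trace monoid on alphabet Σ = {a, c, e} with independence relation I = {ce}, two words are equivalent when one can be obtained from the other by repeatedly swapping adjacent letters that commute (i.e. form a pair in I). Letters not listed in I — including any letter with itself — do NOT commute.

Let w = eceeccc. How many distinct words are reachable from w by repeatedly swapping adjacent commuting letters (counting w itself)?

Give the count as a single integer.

piece 0:e — minimal
piece 1:c — minimal
piece 2:e rests on {0:e}
piece 3:e rests on {2:e}
piece 4:c rests on {1:c}
piece 5:c rests on {4:c}
piece 6:c rests on {5:c}
minimal pieces: {0:e, 1:c}
ways to finish when only these pieces remain (= sum over removing one remaining piece with nothing left below it):
  1 left: {3}→1  {6}→1
  2 left: {2,3}→1  {3,6}→2  {5,6}→1
  3 left: {0,2,3}→1  {2,3,6}→3  {3,5,6}→3  {4,5,6}→1
  4 left: {0,2,3,6}→4  {1,4,5,6}→1  {2,3,5,6}→6  {3,4,5,6}→4
  5 left: {0,2,3,5,6}→10  {1,3,4,5,6}→5  {2,3,4,5,6}→10
  placing 0:e first → 15 extensions
  placing 1:c first → 20 extensions
total linear extensions = 35

35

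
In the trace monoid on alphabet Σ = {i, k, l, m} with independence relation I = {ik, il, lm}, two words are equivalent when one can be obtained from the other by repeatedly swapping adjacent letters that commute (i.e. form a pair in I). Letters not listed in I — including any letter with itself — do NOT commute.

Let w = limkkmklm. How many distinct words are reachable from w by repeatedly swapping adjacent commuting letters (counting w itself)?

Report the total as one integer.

6

#0=l has no predecessor
#1=i has no predecessor
#2=m depends on [1:i]
#3=k depends on [0:l, 2:m]
#4=k depends on [3:k]
#5=m depends on [4:k]
#6=k depends on [5:m]
#7=l depends on [6:k]
#8=m depends on [6:k]
sources: [0:l, 1:i]
N(rest) = Σ N(rest − s) over sources s of rest; N(one piece) = 1:
  size 1 → [7]=1  [8]=1
  size 2 → [7,8]=2
  size 3 → [6,7,8]=2
  size 4 → [5,6,7,8]=2
  size 5 → [4,5,6,7,8]=2
  size 6 → [3,4,5,6,7,8]=2
  size 7 → [0,3,4,5,6,7,8]=2  [2,3,4,5,6,7,8]=2
  first=0(l) contributes 2
  first=1(i) contributes 4
|[w]| = 6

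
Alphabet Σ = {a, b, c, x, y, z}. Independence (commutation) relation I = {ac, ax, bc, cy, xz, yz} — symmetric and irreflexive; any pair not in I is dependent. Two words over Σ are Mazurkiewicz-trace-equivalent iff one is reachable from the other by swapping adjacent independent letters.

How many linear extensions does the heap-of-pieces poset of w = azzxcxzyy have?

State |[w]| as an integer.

16

piece 0:a — minimal
piece 1:z rests on {0:a}
piece 2:z rests on {1:z}
piece 3:x — minimal
piece 4:c rests on {2:z, 3:x}
piece 5:x rests on {4:c}
piece 6:z rests on {4:c}
piece 7:y rests on {5:x}
piece 8:y rests on {7:y}
minimal pieces: {0:a, 3:x}
ways to finish when only these pieces remain (= sum over removing one remaining piece with nothing left below it):
  1 left: {6}→1  {8}→1
  2 left: {6,8}→2  {7,8}→1
  3 left: {5,7,8}→1  {6,7,8}→3
  4 left: {5,6,7,8}→4
  5 left: {4,5,6,7,8}→4
  6 left: {2,4,5,6,7,8}→4  {3,4,5,6,7,8}→4
  7 left: {1,2,4,5,6,7,8}→4  {2,3,4,5,6,7,8}→8
  placing 0:a first → 12 extensions
  placing 3:x first → 4 extensions
total linear extensions = 16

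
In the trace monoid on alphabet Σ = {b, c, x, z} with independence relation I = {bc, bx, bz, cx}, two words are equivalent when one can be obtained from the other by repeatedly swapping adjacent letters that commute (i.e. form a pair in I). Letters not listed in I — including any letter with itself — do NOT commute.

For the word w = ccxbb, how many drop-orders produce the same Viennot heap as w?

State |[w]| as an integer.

drop 0:c onto floor
drop 1:c onto {0:c}
drop 2:x onto floor
drop 3:b onto floor
drop 4:b onto {3:b}
ground layer = {0:c, 2:x, 3:b}
drop-orders for the pieces not yet dropped (sum over which currently-grounded one goes next):
  1 to go: {1} 1  {2} 1  {4} 1
  2 to go: {0,1} 1  {1,2} 2  {1,4} 2  {2,4} 2  {3,4} 1
  3 to go: {0,1,2} 3  {0,1,4} 3  {1,2,4} 6  {1,3,4} 3  {2,3,4} 3
  if 0:c drops first: 12 orders
  if 2:x drops first: 6 orders
  if 3:b drops first: 12 orders
heap linearizations: 30

30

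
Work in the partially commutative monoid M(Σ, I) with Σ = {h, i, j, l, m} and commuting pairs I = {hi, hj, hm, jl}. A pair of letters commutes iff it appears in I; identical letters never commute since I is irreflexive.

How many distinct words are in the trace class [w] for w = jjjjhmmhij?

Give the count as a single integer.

0(j) covers ∅
1(j) covers 0:j
2(j) covers 1:j
3(j) covers 2:j
4(h) covers ∅
5(m) covers 3:j
6(m) covers 5:m
7(h) covers 4:h
8(i) covers 6:m
9(j) covers 8:i
floor of heap: 0:j, 4:h
completions by unplaced set U, small U first (add the entries for U minus each lowest piece of U):
  |U|=1: {7}:1  {9}:1
  |U|=2: {4,7}:1  {7,9}:2  {8,9}:1
  |U|=3: {4,7,9}:3  {6,8,9}:1  {7,8,9}:3
  |U|=4: {4,7,8,9}:6  {5,6,8,9}:1  {6,7,8,9}:4
  |U|=5: {3,5,6,8,9}:1  {4,6,7,8,9}:10  {5,6,7,8,9}:5
  |U|=6: {2,3,5,6,8,9}:1  {3,5,6,7,8,9}:6  {4,5,6,7,8,9}:15
  |U|=7: {1,2,3,5,6,8,9}:1  {2,3,5,6,7,8,9}:7  {3,4,5,6,7,8,9}:21
  |U|=8: {0,1,2,3,5,6,8,9}:1  {1,2,3,5,6,7,8,9}:8  {2,3,4,5,6,7,8,9}:28
  start at 0(j): 36
  start at 4(h): 9
sum over floor = 45

45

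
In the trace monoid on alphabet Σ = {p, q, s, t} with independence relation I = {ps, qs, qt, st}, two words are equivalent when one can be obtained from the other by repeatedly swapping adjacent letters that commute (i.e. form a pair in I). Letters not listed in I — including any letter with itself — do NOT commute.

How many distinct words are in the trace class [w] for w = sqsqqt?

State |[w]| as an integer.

60

0(s) covers ∅
1(q) covers ∅
2(s) covers 0:s
3(q) covers 1:q
4(q) covers 3:q
5(t) covers ∅
floor of heap: 0:s, 1:q, 5:t
completions by unplaced set U, small U first (add the entries for U minus each lowest piece of U):
  |U|=1: {2}:1  {4}:1  {5}:1
  |U|=2: {0,2}:1  {2,4}:2  {2,5}:2  {3,4}:1  {4,5}:2
  |U|=3: {0,2,4}:3  {0,2,5}:3  {1,3,4}:1  {2,3,4}:3  {2,4,5}:6  {3,4,5}:3
  |U|=4: {0,2,3,4}:6  {0,2,4,5}:12  {1,2,3,4}:4  {1,3,4,5}:4  {2,3,4,5}:12
  start at 0(s): 20
  start at 1(q): 30
  start at 5(t): 10
sum over floor = 60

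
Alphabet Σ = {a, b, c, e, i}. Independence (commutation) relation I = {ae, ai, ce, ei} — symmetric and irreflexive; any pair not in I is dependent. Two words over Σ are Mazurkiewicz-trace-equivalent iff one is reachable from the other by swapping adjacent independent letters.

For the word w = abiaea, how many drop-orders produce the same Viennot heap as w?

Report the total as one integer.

0(a) covers ∅
1(b) covers 0:a
2(i) covers 1:b
3(a) covers 1:b
4(e) covers 1:b
5(a) covers 3:a
floor of heap: 0:a
completions by unplaced set U, small U first (add the entries for U minus each lowest piece of U):
  |U|=1: {2}:1  {4}:1  {5}:1
  |U|=2: {2,4}:2  {2,5}:2  {3,5}:1  {4,5}:2
  |U|=3: {2,3,5}:3  {2,4,5}:6  {3,4,5}:3
  |U|=4: {2,3,4,5}:12
  start at 0(a): 12

12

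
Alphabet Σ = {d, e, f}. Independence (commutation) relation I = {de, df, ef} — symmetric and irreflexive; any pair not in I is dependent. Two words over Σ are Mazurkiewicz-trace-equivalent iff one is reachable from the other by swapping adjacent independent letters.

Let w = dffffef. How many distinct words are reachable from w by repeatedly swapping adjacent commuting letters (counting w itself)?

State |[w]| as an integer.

42

#0=d has no predecessor
#1=f has no predecessor
#2=f depends on [1:f]
#3=f depends on [2:f]
#4=f depends on [3:f]
#5=e has no predecessor
#6=f depends on [4:f]
sources: [0:d, 1:f, 5:e]
N(rest) = Σ N(rest − s) over sources s of rest; N(one piece) = 1:
  size 1 → [0]=1  [5]=1  [6]=1
  size 2 → [0,5]=2  [0,6]=2  [4,6]=1  [5,6]=2
  size 3 → [0,4,6]=3  [0,5,6]=6  [3,4,6]=1  [4,5,6]=3
  size 4 → [0,3,4,6]=4  [0,4,5,6]=12  [2,3,4,6]=1  [3,4,5,6]=4
  size 5 → [0,2,3,4,6]=5  [0,3,4,5,6]=20  [1,2,3,4,6]=1  [2,3,4,5,6]=5
  first=0(d) contributes 6
  first=1(f) contributes 30
  first=5(e) contributes 6
|[w]| = 42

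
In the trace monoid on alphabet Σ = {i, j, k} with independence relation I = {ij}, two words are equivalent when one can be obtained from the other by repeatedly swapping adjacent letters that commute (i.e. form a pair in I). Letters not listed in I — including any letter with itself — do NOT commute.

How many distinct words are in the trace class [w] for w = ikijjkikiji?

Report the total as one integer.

drop 0:i onto floor
drop 1:k onto {0:i}
drop 2:i onto {1:k}
drop 3:j onto {1:k}
drop 4:j onto {3:j}
drop 5:k onto {2:i, 4:j}
drop 6:i onto {5:k}
drop 7:k onto {6:i}
drop 8:i onto {7:k}
drop 9:j onto {7:k}
drop 10:i onto {8:i}
ground layer = {0:i}
drop-orders for the pieces not yet dropped (sum over which currently-grounded one goes next):
  1 to go: {9} 1  {10} 1
  2 to go: {8,10} 1  {9,10} 2
  3 to go: {8,9,10} 3
  4 to go: {7,8,9,10} 3
  5 to go: {6,7,8,9,10} 3
  6 to go: {5,6,7,8,9,10} 3
  7 to go: {2,5,6,7,8,9,10} 3  {4,5,6,7,8,9,10} 3
  8 to go: {2,4,5,6,7,8,9,10} 6  {3,4,5,6,7,8,9,10} 3
  9 to go: {2,3,4,5,6,7,8,9,10} 9
  if 0:i drops first: 9 orders

9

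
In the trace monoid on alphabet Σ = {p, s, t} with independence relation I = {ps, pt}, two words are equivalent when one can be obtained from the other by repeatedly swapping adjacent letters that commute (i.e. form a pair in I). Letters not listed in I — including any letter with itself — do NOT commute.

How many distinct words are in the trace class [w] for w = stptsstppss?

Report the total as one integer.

piece 0:s — minimal
piece 1:t rests on {0:s}
piece 2:p — minimal
piece 3:t rests on {1:t}
piece 4:s rests on {3:t}
piece 5:s rests on {4:s}
piece 6:t rests on {5:s}
piece 7:p rests on {2:p}
piece 8:p rests on {7:p}
piece 9:s rests on {6:t}
piece 10:s rests on {9:s}
minimal pieces: {0:s, 2:p}
ways to finish when only these pieces remain (= sum over removing one remaining piece with nothing left below it):
  1 left: {8}→1  {10}→1
  2 left: {7,8}→1  {8,10}→2  {9,10}→1
  3 left: {2,7,8}→1  {6,9,10}→1  {7,8,10}→3  {8,9,10}→3
  4 left: {2,7,8,10}→4  {5,6,9,10}→1  {6,8,9,10}→4  {7,8,9,10}→6
  5 left: {2,7,8,9,10}→10  {4,5,6,9,10}→1  {5,6,8,9,10}→5  {6,7,8,9,10}→10
  6 left: {2,6,7,8,9,10}→20  {3,4,5,6,9,10}→1  {4,5,6,8,9,10}→6  {5,6,7,8,9,10}→15
  7 left: {1,3,4,5,6,9,10}→1  {2,5,6,7,8,9,10}→35  {3,4,5,6,8,9,10}→7  {4,5,6,7,8,9,10}→21
  8 left: {0,1,3,4,5,6,9,10}→1  {1,3,4,5,6,8,9,10}→8  {2,4,5,6,7,8,9,10}→56  {3,4,5,6,7,8,9,10}→28
  9 left: {0,1,3,4,5,6,8,9,10}→9  {1,3,4,5,6,7,8,9,10}→36  {2,3,4,5,6,7,8,9,10}→84
  placing 0:s first → 120 extensions
  placing 2:p first → 45 extensions
total linear extensions = 165

165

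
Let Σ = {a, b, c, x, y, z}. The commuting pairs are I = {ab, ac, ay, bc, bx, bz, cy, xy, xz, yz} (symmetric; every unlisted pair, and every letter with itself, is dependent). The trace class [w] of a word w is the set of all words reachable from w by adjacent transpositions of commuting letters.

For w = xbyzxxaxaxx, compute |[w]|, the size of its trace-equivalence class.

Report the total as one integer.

220

0(x) covers ∅
1(b) covers ∅
2(y) covers 1:b
3(z) covers ∅
4(x) covers 0:x
5(x) covers 4:x
6(a) covers 3:z, 5:x
7(x) covers 6:a
8(a) covers 7:x
9(x) covers 8:a
10(x) covers 9:x
floor of heap: 0:x, 1:b, 3:z
completions by unplaced set U, small U first (add the entries for U minus each lowest piece of U):
  |U|=1: {2}:1  {10}:1
  |U|=2: {1,2}:1  {2,10}:2  {9,10}:1
  |U|=3: {1,2,10}:3  {2,9,10}:3  {8,9,10}:1
  |U|=4: {1,2,9,10}:6  {2,8,9,10}:4  {7,8,9,10}:1
  |U|=5: {1,2,8,9,10}:10  {2,7,8,9,10}:5  {6,7,8,9,10}:1
  |U|=6: {1,2,7,8,9,10}:15  {2,6,7,8,9,10}:6  {3,6,7,8,9,10}:1  {5,6,7,8,9,10}:1
  |U|=7: {1,2,6,7,8,9,10}:21  {2,3,6,7,8,9,10}:7  {2,5,6,7,8,9,10}:7  {3,5,6,7,8,9,10}:2  {4,5,6,7,8,9,10}:1
  |U|=8: {0,4,5,6,7,8,9,10}:1  {1,2,3,6,7,8,9,10}:28  {1,2,5,6,7,8,9,10}:28  {2,3,5,6,7,8,9,10}:16  {2,4,5,6,7,8,9,10}:8  {3,4,5,6,7,8,9,10}:3
  |U|=9: {0,2,4,5,6,7,8,9,10}:9  {0,3,4,5,6,7,8,9,10}:4  {1,2,3,5,6,7,8,9,10}:72  {1,2,4,5,6,7,8,9,10}:36  {2,3,4,5,6,7,8,9,10}:27
  start at 0(x): 135
  start at 1(b): 40
  start at 3(z): 45
sum over floor = 220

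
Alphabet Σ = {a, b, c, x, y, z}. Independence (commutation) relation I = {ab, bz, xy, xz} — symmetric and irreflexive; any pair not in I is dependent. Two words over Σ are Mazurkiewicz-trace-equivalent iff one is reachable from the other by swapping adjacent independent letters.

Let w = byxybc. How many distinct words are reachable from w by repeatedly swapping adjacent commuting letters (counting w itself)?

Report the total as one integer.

3

piece 0:b — minimal
piece 1:y rests on {0:b}
piece 2:x rests on {0:b}
piece 3:y rests on {1:y}
piece 4:b rests on {2:x, 3:y}
piece 5:c rests on {4:b}
minimal pieces: {0:b}
ways to finish when only these pieces remain (= sum over removing one remaining piece with nothing left below it):
  1 left: {5}→1
  2 left: {4,5}→1
  3 left: {2,4,5}→1  {3,4,5}→1
  4 left: {1,3,4,5}→1  {2,3,4,5}→2
  placing 0:b first → 3 extensions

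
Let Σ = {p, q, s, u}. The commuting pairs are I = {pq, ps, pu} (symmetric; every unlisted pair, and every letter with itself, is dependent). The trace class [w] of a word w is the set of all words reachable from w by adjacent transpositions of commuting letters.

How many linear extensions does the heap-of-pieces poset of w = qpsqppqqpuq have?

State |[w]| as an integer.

#0=q has no predecessor
#1=p has no predecessor
#2=s depends on [0:q]
#3=q depends on [2:s]
#4=p depends on [1:p]
#5=p depends on [4:p]
#6=q depends on [3:q]
#7=q depends on [6:q]
#8=p depends on [5:p]
#9=u depends on [7:q]
#10=q depends on [9:u]
sources: [0:q, 1:p]
N(rest) = Σ N(rest − s) over sources s of rest; N(one piece) = 1:
  size 1 → [8]=1  [10]=1
  size 2 → [5,8]=1  [8,10]=2  [9,10]=1
  size 3 → [4,5,8]=1  [5,8,10]=3  [7,9,10]=1  [8,9,10]=3
  size 4 → [1,4,5,8]=1  [4,5,8,10]=4  [5,8,9,10]=6  [6,7,9,10]=1  [7,8,9,10]=4
  size 5 → [1,4,5,8,10]=5  [3,6,7,9,10]=1  [4,5,8,9,10]=10  [5,7,8,9,10]=10  [6,7,8,9,10]=5
  size 6 → [1,4,5,8,9,10]=15  [2,3,6,7,9,10]=1  [3,6,7,8,9,10]=6  [4,5,7,8,9,10]=20  [5,6,7,8,9,10]=15
  size 7 → [0,2,3,6,7,9,10]=1  [1,4,5,7,8,9,10]=35  [2,3,6,7,8,9,10]=7  [3,5,6,7,8,9,10]=21  [4,5,6,7,8,9,10]=35
  size 8 → [0,2,3,6,7,8,9,10]=8  [1,4,5,6,7,8,9,10]=70  [2,3,5,6,7,8,9,10]=28  [3,4,5,6,7,8,9,10]=56
  size 9 → [0,2,3,5,6,7,8,9,10]=36  [1,3,4,5,6,7,8,9,10]=126  [2,3,4,5,6,7,8,9,10]=84
  first=0(q) contributes 210
  first=1(p) contributes 120
|[w]| = 330

330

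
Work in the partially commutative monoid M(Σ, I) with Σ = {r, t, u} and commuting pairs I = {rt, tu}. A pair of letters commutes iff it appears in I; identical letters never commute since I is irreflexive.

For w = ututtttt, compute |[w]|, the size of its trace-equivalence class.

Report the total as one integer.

0(u) covers ∅
1(t) covers ∅
2(u) covers 0:u
3(t) covers 1:t
4(t) covers 3:t
5(t) covers 4:t
6(t) covers 5:t
7(t) covers 6:t
floor of heap: 0:u, 1:t
completions by unplaced set U, small U first (add the entries for U minus each lowest piece of U):
  |U|=1: {2}:1  {7}:1
  |U|=2: {0,2}:1  {2,7}:2  {6,7}:1
  |U|=3: {0,2,7}:3  {2,6,7}:3  {5,6,7}:1
  |U|=4: {0,2,6,7}:6  {2,5,6,7}:4  {4,5,6,7}:1
  |U|=5: {0,2,5,6,7}:10  {2,4,5,6,7}:5  {3,4,5,6,7}:1
  |U|=6: {0,2,4,5,6,7}:15  {1,3,4,5,6,7}:1  {2,3,4,5,6,7}:6
  start at 0(u): 7
  start at 1(t): 21
sum over floor = 28

28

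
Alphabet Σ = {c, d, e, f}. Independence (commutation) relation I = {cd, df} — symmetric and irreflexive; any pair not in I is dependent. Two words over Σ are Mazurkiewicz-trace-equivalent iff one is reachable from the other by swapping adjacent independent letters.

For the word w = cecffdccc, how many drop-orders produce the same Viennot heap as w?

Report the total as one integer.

#0=c has no predecessor
#1=e depends on [0:c]
#2=c depends on [1:e]
#3=f depends on [2:c]
#4=f depends on [3:f]
#5=d depends on [1:e]
#6=c depends on [4:f]
#7=c depends on [6:c]
#8=c depends on [7:c]
sources: [0:c]
N(rest) = Σ N(rest − s) over sources s of rest; N(one piece) = 1:
  size 1 → [5]=1  [8]=1
  size 2 → [5,8]=2  [7,8]=1
  size 3 → [5,7,8]=3  [6,7,8]=1
  size 4 → [4,6,7,8]=1  [5,6,7,8]=4
  size 5 → [3,4,6,7,8]=1  [4,5,6,7,8]=5
  size 6 → [2,3,4,6,7,8]=1  [3,4,5,6,7,8]=6
  size 7 → [2,3,4,5,6,7,8]=7
  first=0(c) contributes 7

7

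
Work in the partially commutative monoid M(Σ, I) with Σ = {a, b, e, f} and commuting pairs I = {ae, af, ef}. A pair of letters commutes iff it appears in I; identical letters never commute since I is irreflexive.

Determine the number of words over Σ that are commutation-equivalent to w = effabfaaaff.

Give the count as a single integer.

drop 0:e onto floor
drop 1:f onto floor
drop 2:f onto {1:f}
drop 3:a onto floor
drop 4:b onto {0:e, 2:f, 3:a}
drop 5:f onto {4:b}
drop 6:a onto {4:b}
drop 7:a onto {6:a}
drop 8:a onto {7:a}
drop 9:f onto {5:f}
drop 10:f onto {9:f}
ground layer = {0:e, 1:f, 3:a}
drop-orders for the pieces not yet dropped (sum over which currently-grounded one goes next):
  1 to go: {8} 1  {10} 1
  2 to go: {7,8} 1  {8,10} 2  {9,10} 1
  3 to go: {5,9,10} 1  {6,7,8} 1  {7,8,10} 3  {8,9,10} 3
  4 to go: {5,8,9,10} 4  {6,7,8,10} 4  {7,8,9,10} 6
  5 to go: {5,7,8,9,10} 10  {6,7,8,9,10} 10
  6 to go: {5,6,7,8,9,10} 20
  7 to go: {4,5,6,7,8,9,10} 20
  8 to go: {0,4,5,6,7,8,9,10} 20  {2,4,5,6,7,8,9,10} 20  {3,4,5,6,7,8,9,10} 20
  9 to go: {0,2,4,5,6,7,8,9,10} 40  {0,3,4,5,6,7,8,9,10} 40  {1,2,4,5,6,7,8,9,10} 20  {2,3,4,5,6,7,8,9,10} 40
  if 0:e drops first: 60 orders
  if 1:f drops first: 120 orders
  if 3:a drops first: 60 orders
heap linearizations: 240

240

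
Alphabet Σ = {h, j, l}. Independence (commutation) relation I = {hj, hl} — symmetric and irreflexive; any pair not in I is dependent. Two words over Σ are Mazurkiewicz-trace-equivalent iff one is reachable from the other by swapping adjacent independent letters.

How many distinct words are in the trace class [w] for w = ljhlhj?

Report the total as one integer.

piece 0:l — minimal
piece 1:j rests on {0:l}
piece 2:h — minimal
piece 3:l rests on {1:j}
piece 4:h rests on {2:h}
piece 5:j rests on {3:l}
minimal pieces: {0:l, 2:h}
ways to finish when only these pieces remain (= sum over removing one remaining piece with nothing left below it):
  1 left: {4}→1  {5}→1
  2 left: {2,4}→1  {3,5}→1  {4,5}→2
  3 left: {1,3,5}→1  {2,4,5}→3  {3,4,5}→3
  4 left: {0,1,3,5}→1  {1,3,4,5}→4  {2,3,4,5}→6
  placing 0:l first → 10 extensions
  placing 2:h first → 5 extensions
total linear extensions = 15

15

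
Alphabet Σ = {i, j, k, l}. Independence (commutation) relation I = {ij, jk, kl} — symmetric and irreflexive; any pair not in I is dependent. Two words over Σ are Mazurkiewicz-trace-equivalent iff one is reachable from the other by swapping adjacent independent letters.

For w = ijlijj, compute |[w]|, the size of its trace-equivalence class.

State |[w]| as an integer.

#0=i has no predecessor
#1=j has no predecessor
#2=l depends on [0:i, 1:j]
#3=i depends on [2:l]
#4=j depends on [2:l]
#5=j depends on [4:j]
sources: [0:i, 1:j]
N(rest) = Σ N(rest − s) over sources s of rest; N(one piece) = 1:
  size 1 → [3]=1  [5]=1
  size 2 → [3,5]=2  [4,5]=1
  size 3 → [3,4,5]=3
  size 4 → [2,3,4,5]=3
  first=0(i) contributes 3
  first=1(j) contributes 3
|[w]| = 6

6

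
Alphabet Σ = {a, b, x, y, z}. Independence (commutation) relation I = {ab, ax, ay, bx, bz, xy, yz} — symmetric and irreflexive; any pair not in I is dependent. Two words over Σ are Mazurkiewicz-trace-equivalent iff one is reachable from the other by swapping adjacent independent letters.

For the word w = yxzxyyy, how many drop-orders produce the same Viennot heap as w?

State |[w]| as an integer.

35

drop 0:y onto floor
drop 1:x onto floor
drop 2:z onto {1:x}
drop 3:x onto {2:z}
drop 4:y onto {0:y}
drop 5:y onto {4:y}
drop 6:y onto {5:y}
ground layer = {0:y, 1:x}
drop-orders for the pieces not yet dropped (sum over which currently-grounded one goes next):
  1 to go: {3} 1  {6} 1
  2 to go: {2,3} 1  {3,6} 2  {5,6} 1
  3 to go: {1,2,3} 1  {2,3,6} 3  {3,5,6} 3  {4,5,6} 1
  4 to go: {0,4,5,6} 1  {1,2,3,6} 4  {2,3,5,6} 6  {3,4,5,6} 4
  5 to go: {0,3,4,5,6} 5  {1,2,3,5,6} 10  {2,3,4,5,6} 10
  if 0:y drops first: 20 orders
  if 1:x drops first: 15 orders
heap linearizations: 35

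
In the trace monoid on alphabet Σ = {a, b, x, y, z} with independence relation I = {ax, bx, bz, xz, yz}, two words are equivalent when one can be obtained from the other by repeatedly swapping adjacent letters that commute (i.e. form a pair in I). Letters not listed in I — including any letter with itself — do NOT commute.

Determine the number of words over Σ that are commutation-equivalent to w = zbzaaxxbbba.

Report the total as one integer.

165

drop 0:z onto floor
drop 1:b onto floor
drop 2:z onto {0:z}
drop 3:a onto {1:b, 2:z}
drop 4:a onto {3:a}
drop 5:x onto floor
drop 6:x onto {5:x}
drop 7:b onto {4:a}
drop 8:b onto {7:b}
drop 9:b onto {8:b}
drop 10:a onto {9:b}
ground layer = {0:z, 1:b, 5:x}
drop-orders for the pieces not yet dropped (sum over which currently-grounded one goes next):
  1 to go: {6} 1  {10} 1
  2 to go: {5,6} 1  {6,10} 2  {9,10} 1
  3 to go: {5,6,10} 3  {6,9,10} 3  {8,9,10} 1
  4 to go: {5,6,9,10} 6  {6,8,9,10} 4  {7,8,9,10} 1
  5 to go: {4,7,8,9,10} 1  {5,6,8,9,10} 10  {6,7,8,9,10} 5
  6 to go: {3,4,7,8,9,10} 1  {4,6,7,8,9,10} 6  {5,6,7,8,9,10} 15
  7 to go: {1,3,4,7,8,9,10} 1  {2,3,4,7,8,9,10} 1  {3,4,6,7,8,9,10} 7  {4,5,6,7,8,9,10} 21
  8 to go: {0,2,3,4,7,8,9,10} 1  {1,2,3,4,7,8,9,10} 2  {1,3,4,6,7,8,9,10} 8  {2,3,4,6,7,8,9,10} 8  {3,4,5,6,7,8,9,10} 28
  9 to go: {0,1,2,3,4,7,8,9,10} 3  {0,2,3,4,6,7,8,9,10} 9  {1,2,3,4,6,7,8,9,10} 18  {1,3,4,5,6,7,8,9,10} 36  {2,3,4,5,6,7,8,9,10} 36
  if 0:z drops first: 90 orders
  if 1:b drops first: 45 orders
  if 5:x drops first: 30 orders
heap linearizations: 165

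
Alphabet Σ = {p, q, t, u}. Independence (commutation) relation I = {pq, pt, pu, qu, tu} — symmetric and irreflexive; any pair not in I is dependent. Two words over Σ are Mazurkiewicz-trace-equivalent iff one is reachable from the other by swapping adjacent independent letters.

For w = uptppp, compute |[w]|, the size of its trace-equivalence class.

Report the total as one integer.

drop 0:u onto floor
drop 1:p onto floor
drop 2:t onto floor
drop 3:p onto {1:p}
drop 4:p onto {3:p}
drop 5:p onto {4:p}
ground layer = {0:u, 1:p, 2:t}
drop-orders for the pieces not yet dropped (sum over which currently-grounded one goes next):
  1 to go: {0} 1  {2} 1  {5} 1
  2 to go: {0,2} 2  {0,5} 2  {2,5} 2  {4,5} 1
  3 to go: {0,2,5} 6  {0,4,5} 3  {2,4,5} 3  {3,4,5} 1
  4 to go: {0,2,4,5} 12  {0,3,4,5} 4  {1,3,4,5} 1  {2,3,4,5} 4
  if 0:u drops first: 5 orders
  if 1:p drops first: 20 orders
  if 2:t drops first: 5 orders
heap linearizations: 30

30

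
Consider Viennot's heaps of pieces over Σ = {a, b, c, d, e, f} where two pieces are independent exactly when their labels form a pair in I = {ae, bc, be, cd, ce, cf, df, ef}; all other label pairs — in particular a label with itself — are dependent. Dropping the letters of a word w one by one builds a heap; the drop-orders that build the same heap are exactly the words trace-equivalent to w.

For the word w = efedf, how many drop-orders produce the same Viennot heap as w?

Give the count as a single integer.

10

drop 0:e onto floor
drop 1:f onto floor
drop 2:e onto {0:e}
drop 3:d onto {2:e}
drop 4:f onto {1:f}
ground layer = {0:e, 1:f}
drop-orders for the pieces not yet dropped (sum over which currently-grounded one goes next):
  1 to go: {3} 1  {4} 1
  2 to go: {1,4} 1  {2,3} 1  {3,4} 2
  3 to go: {0,2,3} 1  {1,3,4} 3  {2,3,4} 3
  if 0:e drops first: 6 orders
  if 1:f drops first: 4 orders
heap linearizations: 10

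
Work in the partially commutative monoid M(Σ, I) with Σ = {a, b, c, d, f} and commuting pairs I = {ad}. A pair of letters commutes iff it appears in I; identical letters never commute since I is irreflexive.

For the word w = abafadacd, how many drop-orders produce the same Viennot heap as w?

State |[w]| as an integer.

3

drop 0:a onto floor
drop 1:b onto {0:a}
drop 2:a onto {1:b}
drop 3:f onto {2:a}
drop 4:a onto {3:f}
drop 5:d onto {3:f}
drop 6:a onto {4:a}
drop 7:c onto {5:d, 6:a}
drop 8:d onto {7:c}
ground layer = {0:a}
drop-orders for the pieces not yet dropped (sum over which currently-grounded one goes next):
  1 to go: {8} 1
  2 to go: {7,8} 1
  3 to go: {5,7,8} 1  {6,7,8} 1
  4 to go: {4,6,7,8} 1  {5,6,7,8} 2
  5 to go: {4,5,6,7,8} 3
  6 to go: {3,4,5,6,7,8} 3
  7 to go: {2,3,4,5,6,7,8} 3
  if 0:a drops first: 3 orders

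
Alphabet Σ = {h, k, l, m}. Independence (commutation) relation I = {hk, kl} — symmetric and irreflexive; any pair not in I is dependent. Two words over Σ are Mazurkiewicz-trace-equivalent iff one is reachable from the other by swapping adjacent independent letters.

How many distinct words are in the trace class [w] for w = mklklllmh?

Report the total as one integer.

15

piece 0:m — minimal
piece 1:k rests on {0:m}
piece 2:l rests on {0:m}
piece 3:k rests on {1:k}
piece 4:l rests on {2:l}
piece 5:l rests on {4:l}
piece 6:l rests on {5:l}
piece 7:m rests on {3:k, 6:l}
piece 8:h rests on {7:m}
minimal pieces: {0:m}
ways to finish when only these pieces remain (= sum over removing one remaining piece with nothing left below it):
  1 left: {8}→1
  2 left: {7,8}→1
  3 left: {3,7,8}→1  {6,7,8}→1
  4 left: {1,3,7,8}→1  {3,6,7,8}→2  {5,6,7,8}→1
  5 left: {1,3,6,7,8}→3  {3,5,6,7,8}→3  {4,5,6,7,8}→1
  6 left: {1,3,5,6,7,8}→6  {2,4,5,6,7,8}→1  {3,4,5,6,7,8}→4
  7 left: {1,3,4,5,6,7,8}→10  {2,3,4,5,6,7,8}→5
  placing 0:m first → 15 extensions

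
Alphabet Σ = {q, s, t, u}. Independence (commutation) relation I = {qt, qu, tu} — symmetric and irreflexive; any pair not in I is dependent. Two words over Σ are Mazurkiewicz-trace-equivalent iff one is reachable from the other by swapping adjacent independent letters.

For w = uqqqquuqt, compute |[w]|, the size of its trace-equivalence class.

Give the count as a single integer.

#0=u has no predecessor
#1=q has no predecessor
#2=q depends on [1:q]
#3=q depends on [2:q]
#4=q depends on [3:q]
#5=u depends on [0:u]
#6=u depends on [5:u]
#7=q depends on [4:q]
#8=t has no predecessor
sources: [0:u, 1:q, 8:t]
N(rest) = Σ N(rest − s) over sources s of rest; N(one piece) = 1:
  size 1 → [6]=1  [7]=1  [8]=1
  size 2 → [4,7]=1  [5,6]=1  [6,7]=2  [6,8]=2  [7,8]=2
  size 3 → [0,5,6]=1  [3,4,7]=1  [4,6,7]=3  [4,7,8]=3  [5,6,7]=3  [5,6,8]=3  [6,7,8]=6
  size 4 → [0,5,6,7]=4  [0,5,6,8]=4  [2,3,4,7]=1  [3,4,6,7]=4  [3,4,7,8]=4  [4,5,6,7]=6  [4,6,7,8]=12  [5,6,7,8]=12
  size 5 → [0,4,5,6,7]=10  [0,5,6,7,8]=20  [1,2,3,4,7]=1  [2,3,4,6,7]=5  [2,3,4,7,8]=5  [3,4,5,6,7]=10  [3,4,6,7,8]=20  [4,5,6,7,8]=30
  size 6 → [0,3,4,5,6,7]=20  [0,4,5,6,7,8]=60  [1,2,3,4,6,7]=6  [1,2,3,4,7,8]=6  [2,3,4,5,6,7]=15  [2,3,4,6,7,8]=30  [3,4,5,6,7,8]=60
  size 7 → [0,2,3,4,5,6,7]=35  [0,3,4,5,6,7,8]=140  [1,2,3,4,5,6,7]=21  [1,2,3,4,6,7,8]=42  [2,3,4,5,6,7,8]=105
  first=0(u) contributes 168
  first=1(q) contributes 280
  first=8(t) contributes 56
|[w]| = 504

504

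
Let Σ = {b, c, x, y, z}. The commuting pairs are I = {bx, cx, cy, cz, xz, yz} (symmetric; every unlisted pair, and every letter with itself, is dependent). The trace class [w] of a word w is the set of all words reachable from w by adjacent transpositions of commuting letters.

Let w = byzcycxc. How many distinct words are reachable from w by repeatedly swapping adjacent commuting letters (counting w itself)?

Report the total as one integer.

140

drop 0:b onto floor
drop 1:y onto {0:b}
drop 2:z onto {0:b}
drop 3:c onto {0:b}
drop 4:y onto {1:y}
drop 5:c onto {3:c}
drop 6:x onto {4:y}
drop 7:c onto {5:c}
ground layer = {0:b}
drop-orders for the pieces not yet dropped (sum over which currently-grounded one goes next):
  1 to go: {2} 1  {6} 1  {7} 1
  2 to go: {2,6} 2  {2,7} 2  {4,6} 1  {5,7} 1  {6,7} 2
  3 to go: {1,4,6} 1  {2,4,6} 3  {2,5,7} 3  {2,6,7} 6  {3,5,7} 1  {4,6,7} 3  {5,6,7} 3
  4 to go: {1,2,4,6} 4  {1,4,6,7} 4  {2,3,5,7} 4  {2,4,6,7} 12  {2,5,6,7} 12  {3,5,6,7} 4  {4,5,6,7} 6
  5 to go: {1,2,4,6,7} 20  {1,4,5,6,7} 10  {2,3,5,6,7} 20  {2,4,5,6,7} 30  {3,4,5,6,7} 10
  6 to go: {1,2,4,5,6,7} 60  {1,3,4,5,6,7} 20  {2,3,4,5,6,7} 60
  if 0:b drops first: 140 orders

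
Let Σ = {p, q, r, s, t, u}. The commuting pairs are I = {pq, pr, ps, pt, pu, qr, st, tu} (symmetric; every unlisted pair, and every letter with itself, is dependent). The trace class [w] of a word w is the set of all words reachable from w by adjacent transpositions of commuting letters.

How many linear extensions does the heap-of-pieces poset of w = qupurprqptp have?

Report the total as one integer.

990

0(q) covers ∅
1(u) covers 0:q
2(p) covers ∅
3(u) covers 1:u
4(r) covers 3:u
5(p) covers 2:p
6(r) covers 4:r
7(q) covers 3:u
8(p) covers 5:p
9(t) covers 6:r, 7:q
10(p) covers 8:p
floor of heap: 0:q, 2:p
completions by unplaced set U, small U first (add the entries for U minus each lowest piece of U):
  |U|=1: {9}:1  {10}:1
  |U|=2: {6,9}:1  {7,9}:1  {8,10}:1  {9,10}:2
  |U|=3: {4,6,9}:1  {5,8,10}:1  {6,7,9}:2  {6,9,10}:3  {7,9,10}:3  {8,9,10}:3
  |U|=4: {2,5,8,10}:1  {4,6,7,9}:3  {4,6,9,10}:4  {5,8,9,10}:4  {6,7,9,10}:8  {6,8,9,10}:6  {7,8,9,10}:6
  |U|=5: {2,5,8,9,10}:5  {3,4,6,7,9}:3  {4,6,7,9,10}:15  {4,6,8,9,10}:10  {5,6,8,9,10}:10  {5,7,8,9,10}:10  {6,7,8,9,10}:20
  |U|=6: {1,3,4,6,7,9}:3  {2,5,6,8,9,10}:15  {2,5,7,8,9,10}:15  {3,4,6,7,9,10}:18  {4,5,6,8,9,10}:20  {4,6,7,8,9,10}:45  {5,6,7,8,9,10}:40
  |U|=7: {0,1,3,4,6,7,9}:3  {1,3,4,6,7,9,10}:21  {2,4,5,6,8,9,10}:35  {2,5,6,7,8,9,10}:70  {3,4,6,7,8,9,10}:63  {4,5,6,7,8,9,10}:105
  |U|=8: {0,1,3,4,6,7,9,10}:24  {1,3,4,6,7,8,9,10}:84  {2,4,5,6,7,8,9,10}:210  {3,4,5,6,7,8,9,10}:168
  |U|=9: {0,1,3,4,6,7,8,9,10}:108  {1,3,4,5,6,7,8,9,10}:252  {2,3,4,5,6,7,8,9,10}:378
  start at 0(q): 630
  start at 2(p): 360
sum over floor = 990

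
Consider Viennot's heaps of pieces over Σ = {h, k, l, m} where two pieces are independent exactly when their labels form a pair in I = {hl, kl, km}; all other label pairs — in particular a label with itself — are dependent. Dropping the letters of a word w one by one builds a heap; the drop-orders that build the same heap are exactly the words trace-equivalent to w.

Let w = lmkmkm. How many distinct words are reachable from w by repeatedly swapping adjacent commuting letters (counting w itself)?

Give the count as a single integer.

15

piece 0:l — minimal
piece 1:m rests on {0:l}
piece 2:k — minimal
piece 3:m rests on {1:m}
piece 4:k rests on {2:k}
piece 5:m rests on {3:m}
minimal pieces: {0:l, 2:k}
ways to finish when only these pieces remain (= sum over removing one remaining piece with nothing left below it):
  1 left: {4}→1  {5}→1
  2 left: {2,4}→1  {3,5}→1  {4,5}→2
  3 left: {1,3,5}→1  {2,4,5}→3  {3,4,5}→3
  4 left: {0,1,3,5}→1  {1,3,4,5}→4  {2,3,4,5}→6
  placing 0:l first → 10 extensions
  placing 2:k first → 5 extensions
total linear extensions = 15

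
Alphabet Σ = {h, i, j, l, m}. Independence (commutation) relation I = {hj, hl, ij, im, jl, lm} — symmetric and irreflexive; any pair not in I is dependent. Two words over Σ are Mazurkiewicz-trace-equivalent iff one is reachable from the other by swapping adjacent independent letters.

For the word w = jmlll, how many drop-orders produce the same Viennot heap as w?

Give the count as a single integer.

piece 0:j — minimal
piece 1:m rests on {0:j}
piece 2:l — minimal
piece 3:l rests on {2:l}
piece 4:l rests on {3:l}
minimal pieces: {0:j, 2:l}
ways to finish when only these pieces remain (= sum over removing one remaining piece with nothing left below it):
  1 left: {1}→1  {4}→1
  2 left: {0,1}→1  {1,4}→2  {3,4}→1
  3 left: {0,1,4}→3  {1,3,4}→3  {2,3,4}→1
  placing 0:j first → 4 extensions
  placing 2:l first → 6 extensions
total linear extensions = 10

10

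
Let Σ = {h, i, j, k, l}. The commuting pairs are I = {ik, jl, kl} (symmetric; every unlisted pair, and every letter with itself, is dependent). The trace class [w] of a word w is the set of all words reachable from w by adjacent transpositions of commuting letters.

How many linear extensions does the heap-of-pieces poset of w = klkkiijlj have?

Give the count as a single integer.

drop 0:k onto floor
drop 1:l onto floor
drop 2:k onto {0:k}
drop 3:k onto {2:k}
drop 4:i onto {1:l}
drop 5:i onto {4:i}
drop 6:j onto {3:k, 5:i}
drop 7:l onto {5:i}
drop 8:j onto {6:j}
ground layer = {0:k, 1:l}
drop-orders for the pieces not yet dropped (sum over which currently-grounded one goes next):
  1 to go: {7} 1  {8} 1
  2 to go: {6,8} 1  {7,8} 2
  3 to go: {3,6,8} 1  {6,7,8} 3
  4 to go: {2,3,6,8} 1  {3,6,7,8} 4  {5,6,7,8} 3
  5 to go: {0,2,3,6,8} 1  {2,3,6,7,8} 5  {3,5,6,7,8} 7  {4,5,6,7,8} 3
  6 to go: {0,2,3,6,7,8} 6  {1,4,5,6,7,8} 3  {2,3,5,6,7,8} 12  {3,4,5,6,7,8} 10
  7 to go: {0,2,3,5,6,7,8} 18  {1,3,4,5,6,7,8} 13  {2,3,4,5,6,7,8} 22
  if 0:k drops first: 35 orders
  if 1:l drops first: 40 orders
heap linearizations: 75

75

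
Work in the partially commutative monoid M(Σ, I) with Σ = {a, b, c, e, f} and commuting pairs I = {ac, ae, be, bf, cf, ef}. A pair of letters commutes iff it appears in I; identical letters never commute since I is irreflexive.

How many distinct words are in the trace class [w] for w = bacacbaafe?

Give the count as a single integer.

0(b) covers ∅
1(a) covers 0:b
2(c) covers 0:b
3(a) covers 1:a
4(c) covers 2:c
5(b) covers 3:a, 4:c
6(a) covers 5:b
7(a) covers 6:a
8(f) covers 7:a
9(e) covers 4:c
floor of heap: 0:b
completions by unplaced set U, small U first (add the entries for U minus each lowest piece of U):
  |U|=1: {8}:1  {9}:1
  |U|=2: {7,8}:1  {8,9}:2
  |U|=3: {6,7,8}:1  {7,8,9}:3
  |U|=4: {5,6,7,8}:1  {6,7,8,9}:4
  |U|=5: {3,5,6,7,8}:1  {5,6,7,8,9}:5
  |U|=6: {1,3,5,6,7,8}:1  {3,5,6,7,8,9}:6  {4,5,6,7,8,9}:5
  |U|=7: {1,3,5,6,7,8,9}:7  {2,4,5,6,7,8,9}:5  {3,4,5,6,7,8,9}:11
  |U|=8: {1,3,4,5,6,7,8,9}:18  {2,3,4,5,6,7,8,9}:16
  start at 0(b): 34

34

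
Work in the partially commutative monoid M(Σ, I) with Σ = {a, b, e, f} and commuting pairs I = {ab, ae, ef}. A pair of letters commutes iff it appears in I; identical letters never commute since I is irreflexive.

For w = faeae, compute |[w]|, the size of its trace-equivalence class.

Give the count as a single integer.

10

drop 0:f onto floor
drop 1:a onto {0:f}
drop 2:e onto floor
drop 3:a onto {1:a}
drop 4:e onto {2:e}
ground layer = {0:f, 2:e}
drop-orders for the pieces not yet dropped (sum over which currently-grounded one goes next):
  1 to go: {3} 1  {4} 1
  2 to go: {1,3} 1  {2,4} 1  {3,4} 2
  3 to go: {0,1,3} 1  {1,3,4} 3  {2,3,4} 3
  if 0:f drops first: 6 orders
  if 2:e drops first: 4 orders
heap linearizations: 10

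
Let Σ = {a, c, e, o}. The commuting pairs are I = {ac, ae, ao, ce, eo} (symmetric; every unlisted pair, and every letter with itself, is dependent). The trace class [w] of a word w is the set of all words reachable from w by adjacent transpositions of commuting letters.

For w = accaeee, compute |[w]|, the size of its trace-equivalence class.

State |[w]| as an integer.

210

piece 0:a — minimal
piece 1:c — minimal
piece 2:c rests on {1:c}
piece 3:a rests on {0:a}
piece 4:e — minimal
piece 5:e rests on {4:e}
piece 6:e rests on {5:e}
minimal pieces: {0:a, 1:c, 4:e}
ways to finish when only these pieces remain (= sum over removing one remaining piece with nothing left below it):
  1 left: {2}→1  {3}→1  {6}→1
  2 left: {0,3}→1  {1,2}→1  {2,3}→2  {2,6}→2  {3,6}→2  {5,6}→1
  3 left: {0,2,3}→3  {0,3,6}→3  {1,2,3}→3  {1,2,6}→3  {2,3,6}→6  {2,5,6}→3  {3,5,6}→3  {4,5,6}→1
  4 left: {0,1,2,3}→6  {0,2,3,6}→12  {0,3,5,6}→6  {1,2,3,6}→12  {1,2,5,6}→6  {2,3,5,6}→12  {2,4,5,6}→4  {3,4,5,6}→4
  5 left: {0,1,2,3,6}→30  {0,2,3,5,6}→30  {0,3,4,5,6}→10  {1,2,3,5,6}→30  {1,2,4,5,6}→10  {2,3,4,5,6}→20
  placing 0:a first → 60 extensions
  placing 1:c first → 60 extensions
  placing 4:e first → 90 extensions
total linear extensions = 210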